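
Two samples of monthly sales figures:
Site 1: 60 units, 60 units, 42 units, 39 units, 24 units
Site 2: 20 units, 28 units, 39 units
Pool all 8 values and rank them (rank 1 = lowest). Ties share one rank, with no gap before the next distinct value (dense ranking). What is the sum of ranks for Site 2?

8

Sorted (ascending): 20, 24, 28, 39, 39, 42, 60, 60
The 2 values of 39 share dense rank 4.
The 2 values of 60 share dense rank 6.
Remaining distinct values take the next consecutive integers.
Site 2 values → pooled ranks: 20→1, 28→3, 39→4
Rank sum = 1 + 3 + 4 = 8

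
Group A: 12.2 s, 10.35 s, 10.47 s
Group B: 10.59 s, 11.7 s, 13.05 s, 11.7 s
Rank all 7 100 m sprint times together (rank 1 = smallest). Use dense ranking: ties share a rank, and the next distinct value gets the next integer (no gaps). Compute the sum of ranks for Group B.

17

Sorted (ascending): 10.35, 10.47, 10.59, 11.7, 11.7, 12.2, 13.05
The 2 values of 11.7 share dense rank 4.
Remaining distinct values take the next consecutive integers.
Group B values → pooled ranks: 10.59→3, 11.7→4, 13.05→6, 11.7→4
Rank sum = 3 + 4 + 6 + 4 = 17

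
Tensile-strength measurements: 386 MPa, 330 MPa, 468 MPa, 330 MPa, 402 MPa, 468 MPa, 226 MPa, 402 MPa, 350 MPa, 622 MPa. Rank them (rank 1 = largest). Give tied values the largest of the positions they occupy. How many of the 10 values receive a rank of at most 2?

Sorted (descending): 622, 468, 468, 402, 402, 386, 350, 330, 330, 226
The 2 values of 468 occupy positions 2–3 → each gets rank 3.
The 2 values of 402 occupy positions 4–5 → each gets rank 5.
The 2 values of 330 occupy positions 8–9 → each gets rank 9.
Ranks ≤ 2: {1} → 1 value.

1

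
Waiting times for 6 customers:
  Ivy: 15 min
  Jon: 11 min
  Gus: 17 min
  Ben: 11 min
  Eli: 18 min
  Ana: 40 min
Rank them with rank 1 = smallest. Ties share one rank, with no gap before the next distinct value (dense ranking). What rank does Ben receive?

Sorted (ascending): 11, 11, 15, 17, 18, 40
The 2 values of 11 share dense rank 1.
Remaining distinct values take the next consecutive integers.
Ben has value 11 min → rank 1.

1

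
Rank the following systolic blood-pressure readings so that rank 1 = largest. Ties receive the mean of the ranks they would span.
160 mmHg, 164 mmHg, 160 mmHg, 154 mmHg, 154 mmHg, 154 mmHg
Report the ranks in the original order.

2.5, 1, 2.5, 5, 5, 5

Sorted (descending): 164, 160, 160, 154, 154, 154
The 2 values of 160 occupy positions 2–3 → average rank (2+3)/2 = 2.5.
The 3 values of 154 occupy positions 4–6 → average rank 5.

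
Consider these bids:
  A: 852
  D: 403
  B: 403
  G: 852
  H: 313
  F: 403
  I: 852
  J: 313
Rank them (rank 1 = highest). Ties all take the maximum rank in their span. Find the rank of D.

Sorted (descending): 852, 852, 852, 403, 403, 403, 313, 313
The 3 values of 852 occupy positions 1–3 → each gets rank 3.
The 3 values of 403 occupy positions 4–6 → each gets rank 6.
The 2 values of 313 occupy positions 7–8 → each gets rank 8.
D has value 403 → rank 6.

6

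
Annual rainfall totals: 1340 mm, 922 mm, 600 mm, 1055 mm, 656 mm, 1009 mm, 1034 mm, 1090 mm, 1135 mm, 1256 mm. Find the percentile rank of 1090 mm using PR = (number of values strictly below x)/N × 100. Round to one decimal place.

60.0

N = 10.
Strictly below 1090: 6. Equal to 1090: 1.
PR = 6/10 × 100 = 60.0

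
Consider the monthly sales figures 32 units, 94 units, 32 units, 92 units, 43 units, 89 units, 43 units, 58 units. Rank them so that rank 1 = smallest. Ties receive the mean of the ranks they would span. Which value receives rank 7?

92

Sorted (ascending): 32, 32, 43, 43, 58, 89, 92, 94
The 2 values of 32 occupy positions 1–2 → average rank (1+2)/2 = 1.5.
The 2 values of 43 occupy positions 3–4 → average rank (3+4)/2 = 3.5.
Rank 7 → value 92.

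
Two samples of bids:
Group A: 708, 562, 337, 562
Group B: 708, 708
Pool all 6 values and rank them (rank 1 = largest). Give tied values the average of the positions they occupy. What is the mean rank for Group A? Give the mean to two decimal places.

Sorted (descending): 708, 708, 708, 562, 562, 337
The 3 values of 708 occupy positions 1–3 → average rank 2.
The 2 values of 562 occupy positions 4–5 → average rank (4+5)/2 = 4.5.
Group A values → pooled ranks: 708→2, 562→4.5, 337→6, 562→4.5
Mean rank = (2 + 4.5 + 6 + 4.5) / 4 = 4.25

4.25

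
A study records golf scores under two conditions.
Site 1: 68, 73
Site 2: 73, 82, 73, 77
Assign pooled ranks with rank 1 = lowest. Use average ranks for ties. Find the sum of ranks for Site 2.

17

Sorted (ascending): 68, 73, 73, 73, 77, 82
The 3 values of 73 occupy positions 2–4 → average rank 3.
Site 2 values → pooled ranks: 73→3, 82→6, 73→3, 77→5
Rank sum = 3 + 6 + 3 + 5 = 17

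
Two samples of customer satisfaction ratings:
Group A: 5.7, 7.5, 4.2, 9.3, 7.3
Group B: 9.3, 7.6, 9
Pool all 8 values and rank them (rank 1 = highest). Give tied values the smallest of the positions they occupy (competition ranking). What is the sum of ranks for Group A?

Sorted (descending): 9.3, 9.3, 9, 7.6, 7.5, 7.3, 5.7, 4.2
The 2 values of 9.3 occupy positions 1–2 → each gets rank 1.
Group A values → pooled ranks: 5.7→7, 7.5→5, 4.2→8, 9.3→1, 7.3→6
Rank sum = 7 + 5 + 8 + 1 + 6 = 27

27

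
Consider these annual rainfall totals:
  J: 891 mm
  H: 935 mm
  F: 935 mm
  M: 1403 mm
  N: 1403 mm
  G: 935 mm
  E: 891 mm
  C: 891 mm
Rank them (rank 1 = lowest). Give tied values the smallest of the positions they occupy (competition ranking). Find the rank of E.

Sorted (ascending): 891, 891, 891, 935, 935, 935, 1403, 1403
The 3 values of 891 occupy positions 1–3 → each gets rank 1.
The 3 values of 935 occupy positions 4–6 → each gets rank 4.
The 2 values of 1403 occupy positions 7–8 → each gets rank 7.
E has value 891 mm → rank 1.

1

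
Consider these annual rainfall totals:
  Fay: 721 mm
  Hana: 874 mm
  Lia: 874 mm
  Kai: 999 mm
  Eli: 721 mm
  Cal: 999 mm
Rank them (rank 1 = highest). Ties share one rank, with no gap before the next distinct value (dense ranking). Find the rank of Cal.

Sorted (descending): 999, 999, 874, 874, 721, 721
The 2 values of 999 share dense rank 1.
The 2 values of 874 share dense rank 2.
The 2 values of 721 share dense rank 3.
Cal has value 999 mm → rank 1.

1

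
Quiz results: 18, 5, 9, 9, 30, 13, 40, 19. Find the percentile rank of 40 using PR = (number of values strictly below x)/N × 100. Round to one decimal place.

N = 8.
Strictly below 40: 7. Equal to 40: 1.
PR = 7/8 × 100 = 87.5

87.5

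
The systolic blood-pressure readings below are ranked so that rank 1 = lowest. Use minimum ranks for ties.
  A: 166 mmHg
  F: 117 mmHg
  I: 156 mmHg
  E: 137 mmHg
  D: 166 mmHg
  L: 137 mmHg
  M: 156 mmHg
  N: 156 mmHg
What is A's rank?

Sorted (ascending): 117, 137, 137, 156, 156, 156, 166, 166
The 2 values of 137 occupy positions 2–3 → each gets rank 2.
The 3 values of 156 occupy positions 4–6 → each gets rank 4.
The 2 values of 166 occupy positions 7–8 → each gets rank 7.
A has value 166 mmHg → rank 7.

7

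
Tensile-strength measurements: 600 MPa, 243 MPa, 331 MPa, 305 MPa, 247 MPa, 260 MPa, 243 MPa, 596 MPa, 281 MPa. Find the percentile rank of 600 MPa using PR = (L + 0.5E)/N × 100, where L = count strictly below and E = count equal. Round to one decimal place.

94.4

N = 9.
Strictly below 600: 8. Equal to 600: 1.
PR = (8 + 0.5·1)/9 × 100 = 94.4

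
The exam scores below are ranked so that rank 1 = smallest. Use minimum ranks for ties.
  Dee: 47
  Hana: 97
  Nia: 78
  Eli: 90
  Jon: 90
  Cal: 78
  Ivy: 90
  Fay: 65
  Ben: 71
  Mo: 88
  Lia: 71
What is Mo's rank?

Sorted (ascending): 47, 65, 71, 71, 78, 78, 88, 90, 90, 90, 97
The 2 values of 71 occupy positions 3–4 → each gets rank 3.
The 2 values of 78 occupy positions 5–6 → each gets rank 5.
The 3 values of 90 occupy positions 8–10 → each gets rank 8.
Mo has value 88 → rank 7.

7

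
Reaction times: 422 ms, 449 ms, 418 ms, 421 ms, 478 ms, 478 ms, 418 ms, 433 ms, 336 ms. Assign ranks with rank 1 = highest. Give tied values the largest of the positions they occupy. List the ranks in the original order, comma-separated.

Sorted (descending): 478, 478, 449, 433, 422, 421, 418, 418, 336
The 2 values of 478 occupy positions 1–2 → each gets rank 2.
The 2 values of 418 occupy positions 7–8 → each gets rank 8.

5, 3, 8, 6, 2, 2, 8, 4, 9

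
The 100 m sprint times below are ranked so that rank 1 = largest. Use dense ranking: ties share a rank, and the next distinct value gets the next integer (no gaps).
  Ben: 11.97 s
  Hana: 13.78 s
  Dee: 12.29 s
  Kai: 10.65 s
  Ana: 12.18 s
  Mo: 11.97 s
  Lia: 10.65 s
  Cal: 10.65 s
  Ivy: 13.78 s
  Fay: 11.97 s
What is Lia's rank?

Sorted (descending): 13.78, 13.78, 12.29, 12.18, 11.97, 11.97, 11.97, 10.65, 10.65, 10.65
The 2 values of 13.78 share dense rank 1.
The 3 values of 11.97 share dense rank 4.
The 3 values of 10.65 share dense rank 5.
Remaining distinct values take the next consecutive integers.
Lia has value 10.65 s → rank 5.

5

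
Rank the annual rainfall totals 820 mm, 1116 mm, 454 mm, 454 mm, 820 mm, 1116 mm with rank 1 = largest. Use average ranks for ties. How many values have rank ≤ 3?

2

Sorted (descending): 1116, 1116, 820, 820, 454, 454
The 2 values of 1116 occupy positions 1–2 → average rank (1+2)/2 = 1.5.
The 2 values of 820 occupy positions 3–4 → average rank (3+4)/2 = 3.5.
The 2 values of 454 occupy positions 5–6 → average rank (5+6)/2 = 5.5.
Ranks ≤ 3: {1.5, 1.5} → 2 values.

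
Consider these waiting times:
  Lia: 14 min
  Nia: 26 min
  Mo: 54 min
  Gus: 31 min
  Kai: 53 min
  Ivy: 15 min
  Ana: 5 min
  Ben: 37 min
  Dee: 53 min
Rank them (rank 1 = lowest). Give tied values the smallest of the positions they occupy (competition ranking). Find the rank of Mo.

Sorted (ascending): 5, 14, 15, 26, 31, 37, 53, 53, 54
The 2 values of 53 occupy positions 7–8 → each gets rank 7.
Mo has value 54 min → rank 9.

9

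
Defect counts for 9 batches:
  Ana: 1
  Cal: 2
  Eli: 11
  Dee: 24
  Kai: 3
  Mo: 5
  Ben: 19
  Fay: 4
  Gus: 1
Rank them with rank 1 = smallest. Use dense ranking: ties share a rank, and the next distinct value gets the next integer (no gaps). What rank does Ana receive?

Sorted (ascending): 1, 1, 2, 3, 4, 5, 11, 19, 24
The 2 values of 1 share dense rank 1.
Remaining distinct values take the next consecutive integers.
Ana has value 1 → rank 1.

1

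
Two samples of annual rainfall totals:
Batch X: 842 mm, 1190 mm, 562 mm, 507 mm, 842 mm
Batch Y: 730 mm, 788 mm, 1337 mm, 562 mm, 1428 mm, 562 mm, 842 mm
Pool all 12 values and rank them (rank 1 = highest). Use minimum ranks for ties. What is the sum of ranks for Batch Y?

Sorted (descending): 1428, 1337, 1190, 842, 842, 842, 788, 730, 562, 562, 562, 507
The 3 values of 842 occupy positions 4–6 → each gets rank 4.
The 3 values of 562 occupy positions 9–11 → each gets rank 9.
Batch Y values → pooled ranks: 730→8, 788→7, 1337→2, 562→9, 1428→1, 562→9, 842→4
Rank sum = 8 + 7 + 2 + 9 + 1 + 9 + 4 = 40

40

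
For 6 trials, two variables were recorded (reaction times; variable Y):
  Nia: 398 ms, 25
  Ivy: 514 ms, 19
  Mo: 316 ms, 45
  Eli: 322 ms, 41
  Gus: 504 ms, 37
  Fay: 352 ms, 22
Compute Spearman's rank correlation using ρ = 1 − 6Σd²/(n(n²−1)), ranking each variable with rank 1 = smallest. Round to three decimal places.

Ranks of variable 1: 4, 6, 1, 2, 5, 3
Ranks of variable 2: 3, 1, 6, 5, 4, 2
d = r₁ − r₂: 1, 5, -5, -3, 1, 1
d²: 1, 25, 25, 9, 1, 1; Σd² = 62
ρ = 1 − 6·62/(6·35) = 1 − 372/210 = -0.771

-0.771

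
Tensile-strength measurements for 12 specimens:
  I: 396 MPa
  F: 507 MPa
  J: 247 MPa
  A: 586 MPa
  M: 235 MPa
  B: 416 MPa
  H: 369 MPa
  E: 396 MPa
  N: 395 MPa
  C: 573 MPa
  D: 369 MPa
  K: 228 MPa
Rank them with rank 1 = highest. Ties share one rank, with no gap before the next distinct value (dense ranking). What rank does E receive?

5

Sorted (descending): 586, 573, 507, 416, 396, 396, 395, 369, 369, 247, 235, 228
The 2 values of 396 share dense rank 5.
The 2 values of 369 share dense rank 7.
Remaining distinct values take the next consecutive integers.
E has value 396 MPa → rank 5.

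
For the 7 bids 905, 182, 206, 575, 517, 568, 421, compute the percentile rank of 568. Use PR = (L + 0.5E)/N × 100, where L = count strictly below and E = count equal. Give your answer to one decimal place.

64.3

N = 7.
Strictly below 568: 4. Equal to 568: 1.
PR = (4 + 0.5·1)/7 × 100 = 64.3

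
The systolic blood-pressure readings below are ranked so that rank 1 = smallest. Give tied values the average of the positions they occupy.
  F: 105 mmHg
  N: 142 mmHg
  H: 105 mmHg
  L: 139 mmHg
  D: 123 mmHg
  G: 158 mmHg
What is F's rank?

Sorted (ascending): 105, 105, 123, 139, 142, 158
The 2 values of 105 occupy positions 1–2 → average rank (1+2)/2 = 1.5.
F has value 105 mmHg → rank 1.5.

1.5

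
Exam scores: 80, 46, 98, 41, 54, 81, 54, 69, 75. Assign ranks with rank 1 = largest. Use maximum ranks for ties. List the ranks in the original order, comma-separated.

Sorted (descending): 98, 81, 80, 75, 69, 54, 54, 46, 41
The 2 values of 54 occupy positions 6–7 → each gets rank 7.

3, 8, 1, 9, 7, 2, 7, 5, 4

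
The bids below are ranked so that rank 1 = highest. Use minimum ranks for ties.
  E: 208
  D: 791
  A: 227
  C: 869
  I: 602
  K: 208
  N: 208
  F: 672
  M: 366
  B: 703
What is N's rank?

8

Sorted (descending): 869, 791, 703, 672, 602, 366, 227, 208, 208, 208
The 3 values of 208 occupy positions 8–10 → each gets rank 8.
N has value 208 → rank 8.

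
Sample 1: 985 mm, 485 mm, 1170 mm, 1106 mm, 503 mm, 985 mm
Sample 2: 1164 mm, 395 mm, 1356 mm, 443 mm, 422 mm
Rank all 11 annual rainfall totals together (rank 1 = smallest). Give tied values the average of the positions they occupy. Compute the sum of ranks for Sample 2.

26

Sorted (ascending): 395, 422, 443, 485, 503, 985, 985, 1106, 1164, 1170, 1356
The 2 values of 985 occupy positions 6–7 → average rank (6+7)/2 = 6.5.
Sample 2 values → pooled ranks: 1164→9, 395→1, 1356→11, 443→3, 422→2
Rank sum = 9 + 1 + 11 + 3 + 2 = 26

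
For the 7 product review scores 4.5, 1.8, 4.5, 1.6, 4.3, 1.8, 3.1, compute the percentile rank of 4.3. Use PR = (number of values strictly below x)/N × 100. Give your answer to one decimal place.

57.1

N = 7.
Strictly below 4.3: 4. Equal to 4.3: 1.
PR = 4/7 × 100 = 57.1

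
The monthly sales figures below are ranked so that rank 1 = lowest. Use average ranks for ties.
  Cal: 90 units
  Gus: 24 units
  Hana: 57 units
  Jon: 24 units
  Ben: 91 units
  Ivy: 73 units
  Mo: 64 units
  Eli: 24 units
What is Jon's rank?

2

Sorted (ascending): 24, 24, 24, 57, 64, 73, 90, 91
The 3 values of 24 occupy positions 1–3 → average rank 2.
Jon has value 24 units → rank 2.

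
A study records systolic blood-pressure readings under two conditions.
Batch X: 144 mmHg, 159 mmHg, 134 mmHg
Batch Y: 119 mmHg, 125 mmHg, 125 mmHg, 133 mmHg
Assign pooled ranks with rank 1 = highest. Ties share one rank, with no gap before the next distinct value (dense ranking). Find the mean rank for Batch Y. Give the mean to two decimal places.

5.00

Sorted (descending): 159, 144, 134, 133, 125, 125, 119
The 2 values of 125 share dense rank 5.
Remaining distinct values take the next consecutive integers.
Batch Y values → pooled ranks: 119→6, 125→5, 125→5, 133→4
Mean rank = (6 + 5 + 5 + 4) / 4 = 5.00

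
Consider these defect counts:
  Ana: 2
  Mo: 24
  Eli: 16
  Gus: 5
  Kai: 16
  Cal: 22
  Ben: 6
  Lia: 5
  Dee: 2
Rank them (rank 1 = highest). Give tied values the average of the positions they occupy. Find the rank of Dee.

Sorted (descending): 24, 22, 16, 16, 6, 5, 5, 2, 2
The 2 values of 16 occupy positions 3–4 → average rank (3+4)/2 = 3.5.
The 2 values of 5 occupy positions 6–7 → average rank (6+7)/2 = 6.5.
The 2 values of 2 occupy positions 8–9 → average rank (8+9)/2 = 8.5.
Dee has value 2 → rank 8.5.

8.5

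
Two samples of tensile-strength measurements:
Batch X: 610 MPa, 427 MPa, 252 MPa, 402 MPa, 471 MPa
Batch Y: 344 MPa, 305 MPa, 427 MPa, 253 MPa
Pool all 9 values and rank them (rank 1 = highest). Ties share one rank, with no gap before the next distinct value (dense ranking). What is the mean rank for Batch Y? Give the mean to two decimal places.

Sorted (descending): 610, 471, 427, 427, 402, 344, 305, 253, 252
The 2 values of 427 share dense rank 3.
Remaining distinct values take the next consecutive integers.
Batch Y values → pooled ranks: 344→5, 305→6, 427→3, 253→7
Mean rank = (5 + 6 + 3 + 7) / 4 = 5.25

5.25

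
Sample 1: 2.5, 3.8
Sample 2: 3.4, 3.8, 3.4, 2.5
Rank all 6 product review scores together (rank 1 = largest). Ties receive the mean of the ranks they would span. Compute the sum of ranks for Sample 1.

Sorted (descending): 3.8, 3.8, 3.4, 3.4, 2.5, 2.5
The 2 values of 3.8 occupy positions 1–2 → average rank (1+2)/2 = 1.5.
The 2 values of 3.4 occupy positions 3–4 → average rank (3+4)/2 = 3.5.
The 2 values of 2.5 occupy positions 5–6 → average rank (5+6)/2 = 5.5.
Sample 1 values → pooled ranks: 2.5→5.5, 3.8→1.5
Rank sum = 5.5 + 1.5 = 7

7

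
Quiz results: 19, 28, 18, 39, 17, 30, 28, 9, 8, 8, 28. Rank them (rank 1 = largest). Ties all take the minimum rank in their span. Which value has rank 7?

Sorted (descending): 39, 30, 28, 28, 28, 19, 18, 17, 9, 8, 8
The 3 values of 28 occupy positions 3–5 → each gets rank 3.
The 2 values of 8 occupy positions 10–11 → each gets rank 10.
Rank 7 → value 18.

18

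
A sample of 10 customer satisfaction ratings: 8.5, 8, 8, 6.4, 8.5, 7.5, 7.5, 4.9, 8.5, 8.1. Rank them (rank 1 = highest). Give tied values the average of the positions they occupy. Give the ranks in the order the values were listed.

2, 5.5, 5.5, 9, 2, 7.5, 7.5, 10, 2, 4

Sorted (descending): 8.5, 8.5, 8.5, 8.1, 8, 8, 7.5, 7.5, 6.4, 4.9
The 3 values of 8.5 occupy positions 1–3 → average rank 2.
The 2 values of 8 occupy positions 5–6 → average rank (5+6)/2 = 5.5.
The 2 values of 7.5 occupy positions 7–8 → average rank (7+8)/2 = 7.5.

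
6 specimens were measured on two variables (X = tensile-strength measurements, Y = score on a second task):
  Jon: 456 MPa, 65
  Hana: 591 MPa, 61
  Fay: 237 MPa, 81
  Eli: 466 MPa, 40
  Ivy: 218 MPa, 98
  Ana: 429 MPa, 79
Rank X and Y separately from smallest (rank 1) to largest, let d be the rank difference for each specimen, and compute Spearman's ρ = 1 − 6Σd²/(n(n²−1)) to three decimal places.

Ranks of variable 1: 4, 6, 2, 5, 1, 3
Ranks of variable 2: 3, 2, 5, 1, 6, 4
d = r₁ − r₂: 1, 4, -3, 4, -5, -1
d²: 1, 16, 9, 16, 25, 1; Σd² = 68
ρ = 1 − 6·68/(6·35) = 1 − 408/210 = -0.943

-0.943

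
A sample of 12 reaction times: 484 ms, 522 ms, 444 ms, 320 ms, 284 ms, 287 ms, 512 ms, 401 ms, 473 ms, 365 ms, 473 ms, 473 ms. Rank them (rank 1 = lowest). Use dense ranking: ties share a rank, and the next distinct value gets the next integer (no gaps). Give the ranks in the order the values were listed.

8, 10, 6, 3, 1, 2, 9, 5, 7, 4, 7, 7

Sorted (ascending): 284, 287, 320, 365, 401, 444, 473, 473, 473, 484, 512, 522
The 3 values of 473 share dense rank 7.
Remaining distinct values take the next consecutive integers.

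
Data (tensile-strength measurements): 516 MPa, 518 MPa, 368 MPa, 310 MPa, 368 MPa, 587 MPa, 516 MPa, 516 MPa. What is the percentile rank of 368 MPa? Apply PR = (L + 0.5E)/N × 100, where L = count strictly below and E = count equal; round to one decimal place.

25.0

N = 8.
Strictly below 368: 1. Equal to 368: 2.
PR = (1 + 0.5·2)/8 × 100 = 25.0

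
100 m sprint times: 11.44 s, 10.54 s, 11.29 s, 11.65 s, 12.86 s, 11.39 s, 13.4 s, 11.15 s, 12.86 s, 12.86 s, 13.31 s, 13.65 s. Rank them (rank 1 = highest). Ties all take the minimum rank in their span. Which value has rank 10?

11.29

Sorted (descending): 13.65, 13.4, 13.31, 12.86, 12.86, 12.86, 11.65, 11.44, 11.39, 11.29, 11.15, 10.54
The 3 values of 12.86 occupy positions 4–6 → each gets rank 4.
Rank 10 → value 11.29.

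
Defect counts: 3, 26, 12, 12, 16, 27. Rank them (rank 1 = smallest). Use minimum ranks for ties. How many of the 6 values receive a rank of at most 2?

3

Sorted (ascending): 3, 12, 12, 16, 26, 27
The 2 values of 12 occupy positions 2–3 → each gets rank 2.
Ranks ≤ 2: {1, 2, 2} → 3 values.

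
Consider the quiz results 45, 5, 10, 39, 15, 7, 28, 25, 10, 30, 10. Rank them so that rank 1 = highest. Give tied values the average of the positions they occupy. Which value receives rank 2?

Sorted (descending): 45, 39, 30, 28, 25, 15, 10, 10, 10, 7, 5
The 3 values of 10 occupy positions 7–9 → average rank 8.
Rank 2 → value 39.

39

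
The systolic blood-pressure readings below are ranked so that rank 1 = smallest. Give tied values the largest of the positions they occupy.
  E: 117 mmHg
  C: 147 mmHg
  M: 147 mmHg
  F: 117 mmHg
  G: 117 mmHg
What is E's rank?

3

Sorted (ascending): 117, 117, 117, 147, 147
The 3 values of 117 occupy positions 1–3 → each gets rank 3.
The 2 values of 147 occupy positions 4–5 → each gets rank 5.
E has value 117 mmHg → rank 3.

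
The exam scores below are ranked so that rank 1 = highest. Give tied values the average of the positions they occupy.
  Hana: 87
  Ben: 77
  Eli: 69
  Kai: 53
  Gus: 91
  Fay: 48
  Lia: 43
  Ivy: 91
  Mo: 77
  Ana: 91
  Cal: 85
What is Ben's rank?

Sorted (descending): 91, 91, 91, 87, 85, 77, 77, 69, 53, 48, 43
The 3 values of 91 occupy positions 1–3 → average rank 2.
The 2 values of 77 occupy positions 6–7 → average rank (6+7)/2 = 6.5.
Ben has value 77 → rank 6.5.

6.5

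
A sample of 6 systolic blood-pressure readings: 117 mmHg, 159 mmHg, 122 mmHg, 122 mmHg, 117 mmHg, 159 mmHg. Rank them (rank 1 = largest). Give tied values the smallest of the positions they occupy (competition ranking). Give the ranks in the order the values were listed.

Sorted (descending): 159, 159, 122, 122, 117, 117
The 2 values of 159 occupy positions 1–2 → each gets rank 1.
The 2 values of 122 occupy positions 3–4 → each gets rank 3.
The 2 values of 117 occupy positions 5–6 → each gets rank 5.

5, 1, 3, 3, 5, 1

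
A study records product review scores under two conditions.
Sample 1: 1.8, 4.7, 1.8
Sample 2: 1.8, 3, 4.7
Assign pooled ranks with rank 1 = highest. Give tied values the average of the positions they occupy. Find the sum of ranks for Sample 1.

Sorted (descending): 4.7, 4.7, 3, 1.8, 1.8, 1.8
The 2 values of 4.7 occupy positions 1–2 → average rank (1+2)/2 = 1.5.
The 3 values of 1.8 occupy positions 4–6 → average rank 5.
Sample 1 values → pooled ranks: 1.8→5, 4.7→1.5, 1.8→5
Rank sum = 5 + 1.5 + 5 = 11.5

11.5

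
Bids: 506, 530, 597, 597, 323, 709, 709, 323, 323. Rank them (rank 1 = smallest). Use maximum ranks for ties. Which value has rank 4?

506

Sorted (ascending): 323, 323, 323, 506, 530, 597, 597, 709, 709
The 3 values of 323 occupy positions 1–3 → each gets rank 3.
The 2 values of 597 occupy positions 6–7 → each gets rank 7.
The 2 values of 709 occupy positions 8–9 → each gets rank 9.
Rank 4 → value 506.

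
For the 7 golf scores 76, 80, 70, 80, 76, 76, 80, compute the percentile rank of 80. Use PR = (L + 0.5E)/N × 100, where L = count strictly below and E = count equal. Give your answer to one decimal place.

N = 7.
Strictly below 80: 4. Equal to 80: 3.
PR = (4 + 0.5·3)/7 × 100 = 78.6

78.6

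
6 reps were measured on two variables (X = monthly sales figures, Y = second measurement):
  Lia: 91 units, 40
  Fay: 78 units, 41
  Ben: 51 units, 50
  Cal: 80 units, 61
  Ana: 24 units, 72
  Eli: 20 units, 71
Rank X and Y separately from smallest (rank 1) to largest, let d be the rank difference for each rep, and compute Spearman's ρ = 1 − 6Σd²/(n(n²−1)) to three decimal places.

Ranks of variable 1: 6, 4, 3, 5, 2, 1
Ranks of variable 2: 1, 2, 3, 4, 6, 5
d = r₁ − r₂: 5, 2, 0, 1, -4, -4
d²: 25, 4, 0, 1, 16, 16; Σd² = 62
ρ = 1 − 6·62/(6·35) = 1 − 372/210 = -0.771

-0.771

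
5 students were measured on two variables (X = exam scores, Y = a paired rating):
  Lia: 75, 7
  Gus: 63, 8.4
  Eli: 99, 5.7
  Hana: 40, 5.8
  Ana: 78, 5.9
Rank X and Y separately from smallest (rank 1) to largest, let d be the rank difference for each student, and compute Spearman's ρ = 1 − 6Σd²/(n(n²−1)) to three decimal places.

-0.400

Ranks of variable 1: 3, 2, 5, 1, 4
Ranks of variable 2: 4, 5, 1, 2, 3
d = r₁ − r₂: -1, -3, 4, -1, 1
d²: 1, 9, 16, 1, 1; Σd² = 28
ρ = 1 − 6·28/(5·24) = 1 − 168/120 = -0.400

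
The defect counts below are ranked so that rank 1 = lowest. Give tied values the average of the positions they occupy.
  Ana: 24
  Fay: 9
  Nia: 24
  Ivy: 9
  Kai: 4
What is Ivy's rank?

Sorted (ascending): 4, 9, 9, 24, 24
The 2 values of 9 occupy positions 2–3 → average rank (2+3)/2 = 2.5.
The 2 values of 24 occupy positions 4–5 → average rank (4+5)/2 = 4.5.
Ivy has value 9 → rank 2.5.

2.5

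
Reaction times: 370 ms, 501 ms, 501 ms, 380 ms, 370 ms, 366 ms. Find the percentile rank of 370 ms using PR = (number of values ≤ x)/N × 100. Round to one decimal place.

50.0

N = 6.
Strictly below 370: 1. Equal to 370: 2.
PR = 3/6 × 100 = 50.0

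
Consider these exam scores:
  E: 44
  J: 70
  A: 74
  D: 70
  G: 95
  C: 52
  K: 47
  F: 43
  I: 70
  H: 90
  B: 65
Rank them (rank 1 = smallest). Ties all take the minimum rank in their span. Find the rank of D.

Sorted (ascending): 43, 44, 47, 52, 65, 70, 70, 70, 74, 90, 95
The 3 values of 70 occupy positions 6–8 → each gets rank 6.
D has value 70 → rank 6.

6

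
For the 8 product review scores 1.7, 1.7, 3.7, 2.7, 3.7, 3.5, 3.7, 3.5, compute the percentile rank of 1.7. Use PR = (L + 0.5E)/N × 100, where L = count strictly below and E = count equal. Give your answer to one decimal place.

N = 8.
Strictly below 1.7: 0. Equal to 1.7: 2.
PR = (0 + 0.5·2)/8 × 100 = 12.5

12.5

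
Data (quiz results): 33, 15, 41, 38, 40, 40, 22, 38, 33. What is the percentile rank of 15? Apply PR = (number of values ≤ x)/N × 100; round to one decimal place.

N = 9.
Strictly below 15: 0. Equal to 15: 1.
PR = 1/9 × 100 = 11.1

11.1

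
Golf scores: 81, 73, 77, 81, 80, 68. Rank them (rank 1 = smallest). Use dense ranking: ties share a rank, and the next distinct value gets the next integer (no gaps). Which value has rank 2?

73

Sorted (ascending): 68, 73, 77, 80, 81, 81
The 2 values of 81 share dense rank 5.
Remaining distinct values take the next consecutive integers.
Rank 2 → value 73.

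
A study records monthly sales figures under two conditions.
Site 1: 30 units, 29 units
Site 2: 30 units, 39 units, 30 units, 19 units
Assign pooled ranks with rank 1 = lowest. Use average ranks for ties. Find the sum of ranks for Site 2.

Sorted (ascending): 19, 29, 30, 30, 30, 39
The 3 values of 30 occupy positions 3–5 → average rank 4.
Site 2 values → pooled ranks: 30→4, 39→6, 30→4, 19→1
Rank sum = 4 + 6 + 4 + 1 = 15

15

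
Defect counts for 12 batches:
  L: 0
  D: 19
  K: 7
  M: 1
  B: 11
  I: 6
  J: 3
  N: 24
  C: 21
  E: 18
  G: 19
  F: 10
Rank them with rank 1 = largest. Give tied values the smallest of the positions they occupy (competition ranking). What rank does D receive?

Sorted (descending): 24, 21, 19, 19, 18, 11, 10, 7, 6, 3, 1, 0
The 2 values of 19 occupy positions 3–4 → each gets rank 3.
D has value 19 → rank 3.

3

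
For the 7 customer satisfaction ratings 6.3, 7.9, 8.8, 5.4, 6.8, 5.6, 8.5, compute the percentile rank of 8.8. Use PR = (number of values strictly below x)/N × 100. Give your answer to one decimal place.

85.7

N = 7.
Strictly below 8.8: 6. Equal to 8.8: 1.
PR = 6/7 × 100 = 85.7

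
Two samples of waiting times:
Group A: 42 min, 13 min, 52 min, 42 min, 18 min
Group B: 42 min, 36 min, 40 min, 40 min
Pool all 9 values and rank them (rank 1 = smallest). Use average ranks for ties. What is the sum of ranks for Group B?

19

Sorted (ascending): 13, 18, 36, 40, 40, 42, 42, 42, 52
The 2 values of 40 occupy positions 4–5 → average rank (4+5)/2 = 4.5.
The 3 values of 42 occupy positions 6–8 → average rank 7.
Group B values → pooled ranks: 42→7, 36→3, 40→4.5, 40→4.5
Rank sum = 7 + 3 + 4.5 + 4.5 = 19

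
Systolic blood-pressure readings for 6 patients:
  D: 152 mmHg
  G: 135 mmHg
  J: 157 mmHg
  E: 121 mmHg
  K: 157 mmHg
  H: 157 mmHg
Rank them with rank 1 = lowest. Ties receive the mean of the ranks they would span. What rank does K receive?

Sorted (ascending): 121, 135, 152, 157, 157, 157
The 3 values of 157 occupy positions 4–6 → average rank 5.
K has value 157 mmHg → rank 5.

5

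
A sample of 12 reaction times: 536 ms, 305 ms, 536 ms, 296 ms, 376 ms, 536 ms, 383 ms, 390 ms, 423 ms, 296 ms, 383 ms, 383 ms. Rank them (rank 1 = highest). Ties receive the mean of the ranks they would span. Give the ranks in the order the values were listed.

Sorted (descending): 536, 536, 536, 423, 390, 383, 383, 383, 376, 305, 296, 296
The 3 values of 536 occupy positions 1–3 → average rank 2.
The 3 values of 383 occupy positions 6–8 → average rank 7.
The 2 values of 296 occupy positions 11–12 → average rank (11+12)/2 = 11.5.

2, 10, 2, 11.5, 9, 2, 7, 5, 4, 11.5, 7, 7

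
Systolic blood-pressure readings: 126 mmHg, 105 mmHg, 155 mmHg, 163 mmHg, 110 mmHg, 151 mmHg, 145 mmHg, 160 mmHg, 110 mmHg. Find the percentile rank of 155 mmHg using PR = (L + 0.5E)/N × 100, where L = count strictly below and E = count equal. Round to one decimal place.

N = 9.
Strictly below 155: 6. Equal to 155: 1.
PR = (6 + 0.5·1)/9 × 100 = 72.2

72.2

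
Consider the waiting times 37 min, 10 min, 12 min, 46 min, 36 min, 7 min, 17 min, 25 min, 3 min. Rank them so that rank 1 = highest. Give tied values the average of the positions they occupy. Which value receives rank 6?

12

Sorted (descending): 46, 37, 36, 25, 17, 12, 10, 7, 3
No ties — each value takes its position as its rank.
Rank 6 → value 12.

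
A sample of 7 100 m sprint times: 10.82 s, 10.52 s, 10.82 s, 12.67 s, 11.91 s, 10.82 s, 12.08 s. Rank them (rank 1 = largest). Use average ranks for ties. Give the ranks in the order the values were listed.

Sorted (descending): 12.67, 12.08, 11.91, 10.82, 10.82, 10.82, 10.52
The 3 values of 10.82 occupy positions 4–6 → average rank 5.

5, 7, 5, 1, 3, 5, 2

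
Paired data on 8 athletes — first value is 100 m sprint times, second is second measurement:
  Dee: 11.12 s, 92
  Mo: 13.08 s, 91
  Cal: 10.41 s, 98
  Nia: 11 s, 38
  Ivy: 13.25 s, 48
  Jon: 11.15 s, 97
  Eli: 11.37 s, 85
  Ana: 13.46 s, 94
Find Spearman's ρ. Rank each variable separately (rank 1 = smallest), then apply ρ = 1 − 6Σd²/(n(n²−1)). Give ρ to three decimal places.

Ranks of variable 1: 3, 6, 1, 2, 7, 4, 5, 8
Ranks of variable 2: 5, 4, 8, 1, 2, 7, 3, 6
d = r₁ − r₂: -2, 2, -7, 1, 5, -3, 2, 2
d²: 4, 4, 49, 1, 25, 9, 4, 4; Σd² = 100
ρ = 1 − 6·100/(8·63) = 1 − 600/504 = -0.190

-0.190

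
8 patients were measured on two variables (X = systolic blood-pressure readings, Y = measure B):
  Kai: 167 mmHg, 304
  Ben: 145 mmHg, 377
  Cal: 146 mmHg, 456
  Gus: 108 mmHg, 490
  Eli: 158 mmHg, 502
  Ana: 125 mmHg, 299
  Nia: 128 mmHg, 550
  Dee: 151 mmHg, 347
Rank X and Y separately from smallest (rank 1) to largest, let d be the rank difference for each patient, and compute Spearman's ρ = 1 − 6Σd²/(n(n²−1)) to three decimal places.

Ranks of variable 1: 8, 4, 5, 1, 7, 2, 3, 6
Ranks of variable 2: 2, 4, 5, 6, 7, 1, 8, 3
d = r₁ − r₂: 6, 0, 0, -5, 0, 1, -5, 3
d²: 36, 0, 0, 25, 0, 1, 25, 9; Σd² = 96
ρ = 1 − 6·96/(8·63) = 1 − 576/504 = -0.143

-0.143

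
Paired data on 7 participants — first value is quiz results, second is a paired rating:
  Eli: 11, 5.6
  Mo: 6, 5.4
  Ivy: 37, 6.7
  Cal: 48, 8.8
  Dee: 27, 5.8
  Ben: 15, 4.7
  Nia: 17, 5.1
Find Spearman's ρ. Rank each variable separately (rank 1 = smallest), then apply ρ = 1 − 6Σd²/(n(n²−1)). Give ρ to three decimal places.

0.714

Ranks of variable 1: 2, 1, 6, 7, 5, 3, 4
Ranks of variable 2: 4, 3, 6, 7, 5, 1, 2
d = r₁ − r₂: -2, -2, 0, 0, 0, 2, 2
d²: 4, 4, 0, 0, 0, 4, 4; Σd² = 16
ρ = 1 − 6·16/(7·48) = 1 − 96/336 = 0.714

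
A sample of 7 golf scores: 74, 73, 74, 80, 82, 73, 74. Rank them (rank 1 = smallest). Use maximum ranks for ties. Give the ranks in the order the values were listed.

5, 2, 5, 6, 7, 2, 5

Sorted (ascending): 73, 73, 74, 74, 74, 80, 82
The 2 values of 73 occupy positions 1–2 → each gets rank 2.
The 3 values of 74 occupy positions 3–5 → each gets rank 5.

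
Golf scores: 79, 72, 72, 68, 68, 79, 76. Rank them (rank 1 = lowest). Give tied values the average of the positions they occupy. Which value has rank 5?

76

Sorted (ascending): 68, 68, 72, 72, 76, 79, 79
The 2 values of 68 occupy positions 1–2 → average rank (1+2)/2 = 1.5.
The 2 values of 72 occupy positions 3–4 → average rank (3+4)/2 = 3.5.
The 2 values of 79 occupy positions 6–7 → average rank (6+7)/2 = 6.5.
Rank 5 → value 76.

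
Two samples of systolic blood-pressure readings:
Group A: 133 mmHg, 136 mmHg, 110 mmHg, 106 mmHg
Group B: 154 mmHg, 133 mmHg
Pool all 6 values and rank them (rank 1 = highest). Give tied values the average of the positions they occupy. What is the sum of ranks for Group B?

4.5

Sorted (descending): 154, 136, 133, 133, 110, 106
The 2 values of 133 occupy positions 3–4 → average rank (3+4)/2 = 3.5.
Group B values → pooled ranks: 154→1, 133→3.5
Rank sum = 1 + 3.5 = 4.5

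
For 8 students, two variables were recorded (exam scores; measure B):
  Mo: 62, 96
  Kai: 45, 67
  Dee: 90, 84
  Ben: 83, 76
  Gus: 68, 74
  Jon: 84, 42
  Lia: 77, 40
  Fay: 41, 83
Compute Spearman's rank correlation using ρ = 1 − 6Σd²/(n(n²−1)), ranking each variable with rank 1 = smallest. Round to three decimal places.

Ranks of variable 1: 3, 2, 8, 6, 4, 7, 5, 1
Ranks of variable 2: 8, 3, 7, 5, 4, 2, 1, 6
d = r₁ − r₂: -5, -1, 1, 1, 0, 5, 4, -5
d²: 25, 1, 1, 1, 0, 25, 16, 25; Σd² = 94
ρ = 1 − 6·94/(8·63) = 1 − 564/504 = -0.119

-0.119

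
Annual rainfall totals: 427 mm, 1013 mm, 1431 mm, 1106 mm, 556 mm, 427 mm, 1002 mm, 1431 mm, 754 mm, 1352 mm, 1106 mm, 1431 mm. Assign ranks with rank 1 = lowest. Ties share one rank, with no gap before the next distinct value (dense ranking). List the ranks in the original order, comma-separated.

Sorted (ascending): 427, 427, 556, 754, 1002, 1013, 1106, 1106, 1352, 1431, 1431, 1431
The 2 values of 427 share dense rank 1.
The 2 values of 1106 share dense rank 6.
The 3 values of 1431 share dense rank 8.
Remaining distinct values take the next consecutive integers.

1, 5, 8, 6, 2, 1, 4, 8, 3, 7, 6, 8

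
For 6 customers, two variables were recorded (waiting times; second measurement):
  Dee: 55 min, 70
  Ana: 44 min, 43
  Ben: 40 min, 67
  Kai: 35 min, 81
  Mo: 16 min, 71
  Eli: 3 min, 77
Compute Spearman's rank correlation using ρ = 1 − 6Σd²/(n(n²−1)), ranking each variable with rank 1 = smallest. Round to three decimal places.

Ranks of variable 1: 6, 5, 4, 3, 2, 1
Ranks of variable 2: 3, 1, 2, 6, 4, 5
d = r₁ − r₂: 3, 4, 2, -3, -2, -4
d²: 9, 16, 4, 9, 4, 16; Σd² = 58
ρ = 1 − 6·58/(6·35) = 1 − 348/210 = -0.657

-0.657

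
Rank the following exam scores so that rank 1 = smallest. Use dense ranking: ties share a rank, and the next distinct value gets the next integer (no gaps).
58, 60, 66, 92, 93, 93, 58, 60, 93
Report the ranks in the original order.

1, 2, 3, 4, 5, 5, 1, 2, 5

Sorted (ascending): 58, 58, 60, 60, 66, 92, 93, 93, 93
The 2 values of 58 share dense rank 1.
The 2 values of 60 share dense rank 2.
The 3 values of 93 share dense rank 5.
Remaining distinct values take the next consecutive integers.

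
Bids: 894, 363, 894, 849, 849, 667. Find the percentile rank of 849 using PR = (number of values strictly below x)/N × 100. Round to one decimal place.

N = 6.
Strictly below 849: 2. Equal to 849: 2.
PR = 2/6 × 100 = 33.3

33.3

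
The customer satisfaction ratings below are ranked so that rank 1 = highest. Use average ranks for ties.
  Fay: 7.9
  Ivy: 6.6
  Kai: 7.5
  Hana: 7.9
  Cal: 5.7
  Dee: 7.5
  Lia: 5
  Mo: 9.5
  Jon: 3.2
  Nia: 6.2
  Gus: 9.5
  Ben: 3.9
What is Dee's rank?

Sorted (descending): 9.5, 9.5, 7.9, 7.9, 7.5, 7.5, 6.6, 6.2, 5.7, 5, 3.9, 3.2
The 2 values of 9.5 occupy positions 1–2 → average rank (1+2)/2 = 1.5.
The 2 values of 7.9 occupy positions 3–4 → average rank (3+4)/2 = 3.5.
The 2 values of 7.5 occupy positions 5–6 → average rank (5+6)/2 = 5.5.
Dee has value 7.5 → rank 5.5.

5.5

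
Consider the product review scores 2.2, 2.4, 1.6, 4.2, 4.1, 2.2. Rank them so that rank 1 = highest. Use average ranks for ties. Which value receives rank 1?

4.2

Sorted (descending): 4.2, 4.1, 2.4, 2.2, 2.2, 1.6
The 2 values of 2.2 occupy positions 4–5 → average rank (4+5)/2 = 4.5.
Rank 1 → value 4.2.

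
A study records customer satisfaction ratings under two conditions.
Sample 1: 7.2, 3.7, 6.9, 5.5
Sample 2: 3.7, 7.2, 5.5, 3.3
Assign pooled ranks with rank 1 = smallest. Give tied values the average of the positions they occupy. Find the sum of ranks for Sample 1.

Sorted (ascending): 3.3, 3.7, 3.7, 5.5, 5.5, 6.9, 7.2, 7.2
The 2 values of 3.7 occupy positions 2–3 → average rank (2+3)/2 = 2.5.
The 2 values of 5.5 occupy positions 4–5 → average rank (4+5)/2 = 4.5.
The 2 values of 7.2 occupy positions 7–8 → average rank (7+8)/2 = 7.5.
Sample 1 values → pooled ranks: 7.2→7.5, 3.7→2.5, 6.9→6, 5.5→4.5
Rank sum = 7.5 + 2.5 + 6 + 4.5 = 20.5

20.5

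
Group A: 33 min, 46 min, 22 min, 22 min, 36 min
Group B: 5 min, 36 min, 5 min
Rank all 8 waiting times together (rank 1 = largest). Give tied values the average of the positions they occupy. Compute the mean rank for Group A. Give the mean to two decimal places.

3.70

Sorted (descending): 46, 36, 36, 33, 22, 22, 5, 5
The 2 values of 36 occupy positions 2–3 → average rank (2+3)/2 = 2.5.
The 2 values of 22 occupy positions 5–6 → average rank (5+6)/2 = 5.5.
The 2 values of 5 occupy positions 7–8 → average rank (7+8)/2 = 7.5.
Group A values → pooled ranks: 33→4, 46→1, 22→5.5, 22→5.5, 36→2.5
Mean rank = (4 + 1 + 5.5 + 5.5 + 2.5) / 5 = 3.70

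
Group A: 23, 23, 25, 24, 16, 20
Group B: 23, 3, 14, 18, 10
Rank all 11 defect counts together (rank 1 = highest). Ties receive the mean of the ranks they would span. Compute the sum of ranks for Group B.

41

Sorted (descending): 25, 24, 23, 23, 23, 20, 18, 16, 14, 10, 3
The 3 values of 23 occupy positions 3–5 → average rank 4.
Group B values → pooled ranks: 23→4, 3→11, 14→9, 18→7, 10→10
Rank sum = 4 + 11 + 9 + 7 + 10 = 41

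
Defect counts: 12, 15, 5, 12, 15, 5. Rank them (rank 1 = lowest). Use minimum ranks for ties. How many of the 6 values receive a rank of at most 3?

4

Sorted (ascending): 5, 5, 12, 12, 15, 15
The 2 values of 5 occupy positions 1–2 → each gets rank 1.
The 2 values of 12 occupy positions 3–4 → each gets rank 3.
The 2 values of 15 occupy positions 5–6 → each gets rank 5.
Ranks ≤ 3: {1, 1, 3, 3} → 4 values.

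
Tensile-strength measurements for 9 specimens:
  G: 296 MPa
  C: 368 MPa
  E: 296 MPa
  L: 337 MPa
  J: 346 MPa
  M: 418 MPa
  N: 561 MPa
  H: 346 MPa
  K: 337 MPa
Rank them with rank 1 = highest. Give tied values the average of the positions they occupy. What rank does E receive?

8.5

Sorted (descending): 561, 418, 368, 346, 346, 337, 337, 296, 296
The 2 values of 346 occupy positions 4–5 → average rank (4+5)/2 = 4.5.
The 2 values of 337 occupy positions 6–7 → average rank (6+7)/2 = 6.5.
The 2 values of 296 occupy positions 8–9 → average rank (8+9)/2 = 8.5.
E has value 296 MPa → rank 8.5.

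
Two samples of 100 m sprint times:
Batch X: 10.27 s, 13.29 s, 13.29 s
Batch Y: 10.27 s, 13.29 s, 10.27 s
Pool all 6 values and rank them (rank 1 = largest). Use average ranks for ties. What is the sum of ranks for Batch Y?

Sorted (descending): 13.29, 13.29, 13.29, 10.27, 10.27, 10.27
The 3 values of 13.29 occupy positions 1–3 → average rank 2.
The 3 values of 10.27 occupy positions 4–6 → average rank 5.
Batch Y values → pooled ranks: 10.27→5, 13.29→2, 10.27→5
Rank sum = 5 + 2 + 5 = 12

12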